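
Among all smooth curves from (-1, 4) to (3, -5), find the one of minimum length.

Arc-length functional: J[y] = ∫ sqrt(1 + (y')^2) dx.
Lagrangian L = sqrt(1 + (y')^2) has no explicit y dependence, so ∂L/∂y = 0 and the Euler-Lagrange equation gives
    d/dx( y' / sqrt(1 + (y')^2) ) = 0  ⇒  y' / sqrt(1 + (y')^2) = const.
Hence y' is constant, so y(x) is affine.
Fitting the endpoints (-1, 4) and (3, -5):
    slope m = ((-5) − 4) / (3 − (-1)) = -9/4,
    intercept c = 4 − m·(-1) = 7/4.
Extremal: y(x) = (-9/4) x + 7/4.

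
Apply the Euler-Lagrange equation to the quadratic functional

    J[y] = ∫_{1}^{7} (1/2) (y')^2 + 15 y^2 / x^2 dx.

The Lagrangian is L = (1/2) (y')^2 + 15 y^2 / x^2.
Compute ∂L/∂y = 30y/x^2, ∂L/∂y' = y'.
The Euler-Lagrange equation d/dx(∂L/∂y') − ∂L/∂y = 0 reduces to
    y'' − 30/x^2 · y = 0  (x > 0).
Its general solution is
    y(x) = A x^6 + B x^(-5),
with A, B fixed by the endpoint conditions.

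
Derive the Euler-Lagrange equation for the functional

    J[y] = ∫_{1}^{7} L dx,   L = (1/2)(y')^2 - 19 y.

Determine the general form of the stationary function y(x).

The Lagrangian is L = (1/2)(y')^2 - 19 y.
∂L/∂y = -19.
∂L/∂y' = y'.
The Euler-Lagrange equation d/dx(∂L/∂y') − ∂L/∂y = 0 becomes:
    y'' + 19 = 0
General solution: y(x) = -(19/2) x^2 + A x + B, where A and B are arbitrary constants fixed by the endpoint conditions.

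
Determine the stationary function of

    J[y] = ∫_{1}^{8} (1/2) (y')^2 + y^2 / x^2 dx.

The Lagrangian is L = (1/2) (y')^2 + y^2 / x^2.
Compute ∂L/∂y = 2y/x^2, ∂L/∂y' = y'.
The Euler-Lagrange equation d/dx(∂L/∂y') − ∂L/∂y = 0 reduces to
    y'' − 2/x^2 · y = 0  (x > 0).
Its general solution is
    y(x) = A x^2 + B / x,
with A, B fixed by the endpoint conditions.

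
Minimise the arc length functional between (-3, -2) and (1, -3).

Arc-length functional: J[y] = ∫ sqrt(1 + (y')^2) dx.
Lagrangian L = sqrt(1 + (y')^2) has no explicit y dependence, so ∂L/∂y = 0 and the Euler-Lagrange equation gives
    d/dx( y' / sqrt(1 + (y')^2) ) = 0  ⇒  y' / sqrt(1 + (y')^2) = const.
Hence y' is constant, so y(x) is affine.
Fitting the endpoints (-3, -2) and (1, -3):
    slope m = ((-3) − (-2)) / (1 − (-3)) = -1/4,
    intercept c = (-2) − m·(-3) = -11/4.
Extremal: y(x) = (-1/4) x - 11/4.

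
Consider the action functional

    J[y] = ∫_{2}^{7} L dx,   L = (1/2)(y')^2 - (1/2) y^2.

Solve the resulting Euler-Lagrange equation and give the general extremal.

The Lagrangian is L = (1/2)(y')^2 - (1/2) y^2.
∂L/∂y = -y.
∂L/∂y' = y'.
The Euler-Lagrange equation d/dx(∂L/∂y') − ∂L/∂y = 0 becomes:
    y'' + y = 0
General solution: y(x) = A sin(x) + B cos(x), where A and B are arbitrary constants fixed by the endpoint conditions.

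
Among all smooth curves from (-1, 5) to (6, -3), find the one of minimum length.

Arc-length functional: J[y] = ∫ sqrt(1 + (y')^2) dx.
Lagrangian L = sqrt(1 + (y')^2) has no explicit y dependence, so ∂L/∂y = 0 and the Euler-Lagrange equation gives
    d/dx( y' / sqrt(1 + (y')^2) ) = 0  ⇒  y' / sqrt(1 + (y')^2) = const.
Hence y' is constant, so y(x) is affine.
Fitting the endpoints (-1, 5) and (6, -3):
    slope m = ((-3) − 5) / (6 − (-1)) = -8/7,
    intercept c = 5 − m·(-1) = 27/7.
Extremal: y(x) = (-8/7) x + 27/7.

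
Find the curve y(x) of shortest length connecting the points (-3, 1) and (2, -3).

Arc-length functional: J[y] = ∫ sqrt(1 + (y')^2) dx.
Lagrangian L = sqrt(1 + (y')^2) has no explicit y dependence, so ∂L/∂y = 0 and the Euler-Lagrange equation gives
    d/dx( y' / sqrt(1 + (y')^2) ) = 0  ⇒  y' / sqrt(1 + (y')^2) = const.
Hence y' is constant, so y(x) is affine.
Fitting the endpoints (-3, 1) and (2, -3):
    slope m = ((-3) − 1) / (2 − (-3)) = -4/5,
    intercept c = 1 − m·(-3) = -7/5.
Extremal: y(x) = (-4/5) x - 7/5.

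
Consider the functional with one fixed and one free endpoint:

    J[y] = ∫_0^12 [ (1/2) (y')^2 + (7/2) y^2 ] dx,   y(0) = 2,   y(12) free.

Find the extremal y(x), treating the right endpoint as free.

The Lagrangian L = (1/2) (y')^2 + (7/2) y^2 gives
    ∂L/∂y = 7 y,   ∂L/∂y' = y'.
Euler-Lagrange: y'' − 7 y = 0.
With k = sqrt(7), the general solution is
    y(x) = A cosh(sqrt(7) x) + B sinh(sqrt(7) x).
Fixed left endpoint y(0) = 2 ⇒ A = 2.
The right endpoint x = 12 is free, so the natural (transversality) condition is ∂L/∂y' |_{x=12} = 0, i.e. y'(12) = 0.
Compute y'(x) = A k sinh(k x) + B k cosh(k x), so
    y'(12) = A k sinh(k·12) + B k cosh(k·12) = 0
    ⇒ B = −A tanh(k·12) = − 2 tanh(sqrt(7)·12).
Therefore the extremal is
    y(x) = 2 cosh(sqrt(7) x) − 2 tanh(sqrt(7)·12) sinh(sqrt(7) x).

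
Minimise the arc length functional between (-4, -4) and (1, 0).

Arc-length functional: J[y] = ∫ sqrt(1 + (y')^2) dx.
Lagrangian L = sqrt(1 + (y')^2) has no explicit y dependence, so ∂L/∂y = 0 and the Euler-Lagrange equation gives
    d/dx( y' / sqrt(1 + (y')^2) ) = 0  ⇒  y' / sqrt(1 + (y')^2) = const.
Hence y' is constant, so y(x) is affine.
Fitting the endpoints (-4, -4) and (1, 0):
    slope m = (0 − (-4)) / (1 − (-4)) = 4/5,
    intercept c = (-4) − m·(-4) = -4/5.
Extremal: y(x) = (4/5) x - 4/5.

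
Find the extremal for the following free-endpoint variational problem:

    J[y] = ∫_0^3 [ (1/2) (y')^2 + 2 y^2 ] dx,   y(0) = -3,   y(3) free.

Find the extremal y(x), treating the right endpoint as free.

The Lagrangian L = (1/2) (y')^2 + 2 y^2 gives
    ∂L/∂y = 4 y,   ∂L/∂y' = y'.
Euler-Lagrange: y'' − 4 y = 0.
With k = 2, the general solution is
    y(x) = A cosh(2 x) + B sinh(2 x).
Fixed left endpoint y(0) = -3 ⇒ A = -3.
The right endpoint x = 3 is free, so the natural (transversality) condition is ∂L/∂y' |_{x=3} = 0, i.e. y'(3) = 0.
Compute y'(x) = A k sinh(k x) + B k cosh(k x), so
    y'(3) = A k sinh(k·3) + B k cosh(k·3) = 0
    ⇒ B = −A tanh(k·3) = 3 tanh(2·3).
Therefore the extremal is
    y(x) = −3 cosh(2 x) + 3 tanh(2·3) sinh(2 x).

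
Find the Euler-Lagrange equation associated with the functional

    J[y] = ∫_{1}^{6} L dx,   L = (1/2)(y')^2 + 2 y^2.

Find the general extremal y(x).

The Lagrangian is L = (1/2)(y')^2 + 2 y^2.
∂L/∂y = 4y.
∂L/∂y' = y'.
The Euler-Lagrange equation d/dx(∂L/∂y') − ∂L/∂y = 0 becomes:
    y'' - 4 y = 0
General solution: y(x) = A e^(2x) + B e^(-2x), where A and B are arbitrary constants fixed by the endpoint conditions.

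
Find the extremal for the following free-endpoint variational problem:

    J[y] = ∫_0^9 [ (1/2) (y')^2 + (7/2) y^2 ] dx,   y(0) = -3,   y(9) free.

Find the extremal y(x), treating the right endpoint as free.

The Lagrangian L = (1/2) (y')^2 + (7/2) y^2 gives
    ∂L/∂y = 7 y,   ∂L/∂y' = y'.
Euler-Lagrange: y'' − 7 y = 0.
With k = sqrt(7), the general solution is
    y(x) = A cosh(sqrt(7) x) + B sinh(sqrt(7) x).
Fixed left endpoint y(0) = -3 ⇒ A = -3.
The right endpoint x = 9 is free, so the natural (transversality) condition is ∂L/∂y' |_{x=9} = 0, i.e. y'(9) = 0.
Compute y'(x) = A k sinh(k x) + B k cosh(k x), so
    y'(9) = A k sinh(k·9) + B k cosh(k·9) = 0
    ⇒ B = −A tanh(k·9) = 3 tanh(sqrt(7)·9).
Therefore the extremal is
    y(x) = −3 cosh(sqrt(7) x) + 3 tanh(sqrt(7)·9) sinh(sqrt(7) x).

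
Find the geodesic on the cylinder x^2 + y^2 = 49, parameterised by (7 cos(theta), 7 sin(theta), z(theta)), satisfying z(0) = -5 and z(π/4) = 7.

Parameterise the cylinder of radius R = 7 as
    r(θ) = (7 cos θ, 7 sin θ, z(θ)).
The arc-length element is
    ds = sqrt(49 + (dz/dθ)^2) dθ,
so the Lagrangian is L = sqrt(49 + z'^2).
L depends on z' only, not on z or θ, so ∂L/∂z = 0 and
    ∂L/∂z' = z' / sqrt(49 + z'^2).
The Euler-Lagrange equation gives
    d/dθ( z' / sqrt(49 + z'^2) ) = 0,
so z' is constant. Integrating once:
    z(θ) = a θ + b,
a helix on the cylinder (a straight line when the cylinder is unrolled). The constants a, b are determined by the endpoint conditions.
With endpoint conditions z(0) = -5 and z(π/4) = 7: from z(0) = b we get b = -5, and a·π/4 + -5 = 7 gives a = 48/π, so
    z(θ) = (48/π) θ − 5.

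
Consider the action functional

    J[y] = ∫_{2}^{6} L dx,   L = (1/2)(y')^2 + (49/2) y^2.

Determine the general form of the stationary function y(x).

The Lagrangian is L = (1/2)(y')^2 + (49/2) y^2.
∂L/∂y = 49y.
∂L/∂y' = y'.
The Euler-Lagrange equation d/dx(∂L/∂y') − ∂L/∂y = 0 becomes:
    y'' - 49 y = 0
General solution: y(x) = A e^(7x) + B e^(-7x), where A and B are arbitrary constants fixed by the endpoint conditions.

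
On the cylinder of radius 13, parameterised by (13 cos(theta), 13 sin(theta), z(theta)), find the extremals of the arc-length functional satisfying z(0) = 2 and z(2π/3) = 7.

Parameterise the cylinder of radius R = 13 as
    r(θ) = (13 cos θ, 13 sin θ, z(θ)).
The arc-length element is
    ds = sqrt(169 + (dz/dθ)^2) dθ,
so the Lagrangian is L = sqrt(169 + z'^2).
L depends on z' only, not on z or θ, so ∂L/∂z = 0 and
    ∂L/∂z' = z' / sqrt(169 + z'^2).
The Euler-Lagrange equation gives
    d/dθ( z' / sqrt(169 + z'^2) ) = 0,
so z' is constant. Integrating once:
    z(θ) = a θ + b,
a helix on the cylinder (a straight line when the cylinder is unrolled). The constants a, b are determined by the endpoint conditions.
With endpoint conditions z(0) = 2 and z(2π/3) = 7: from z(0) = b we get b = 2, and a·2π/3 + 2 = 7 gives a = 15/(2π), so
    z(θ) = (15/(2π)) θ + 2.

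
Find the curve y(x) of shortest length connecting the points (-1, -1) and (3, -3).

Arc-length functional: J[y] = ∫ sqrt(1 + (y')^2) dx.
Lagrangian L = sqrt(1 + (y')^2) has no explicit y dependence, so ∂L/∂y = 0 and the Euler-Lagrange equation gives
    d/dx( y' / sqrt(1 + (y')^2) ) = 0  ⇒  y' / sqrt(1 + (y')^2) = const.
Hence y' is constant, so y(x) is affine.
Fitting the endpoints (-1, -1) and (3, -3):
    slope m = ((-3) − (-1)) / (3 − (-1)) = -1/2,
    intercept c = (-1) − m·(-1) = -3/2.
Extremal: y(x) = (-1/2) x - 3/2.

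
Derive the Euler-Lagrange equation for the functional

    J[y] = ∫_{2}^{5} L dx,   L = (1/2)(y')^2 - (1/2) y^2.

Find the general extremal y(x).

The Lagrangian is L = (1/2)(y')^2 - (1/2) y^2.
∂L/∂y = -y.
∂L/∂y' = y'.
The Euler-Lagrange equation d/dx(∂L/∂y') − ∂L/∂y = 0 becomes:
    y'' + y = 0
General solution: y(x) = A sin(x) + B cos(x), where A and B are arbitrary constants fixed by the endpoint conditions.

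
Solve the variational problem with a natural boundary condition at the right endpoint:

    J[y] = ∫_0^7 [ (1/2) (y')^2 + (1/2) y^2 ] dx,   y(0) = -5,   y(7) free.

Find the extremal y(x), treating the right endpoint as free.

The Lagrangian L = (1/2) (y')^2 + (1/2) y^2 gives
    ∂L/∂y = 1 y,   ∂L/∂y' = y'.
Euler-Lagrange: y'' − y = 0.
With k = 1, the general solution is
    y(x) = A cosh(x) + B sinh(x).
Fixed left endpoint y(0) = -5 ⇒ A = -5.
The right endpoint x = 7 is free, so the natural (transversality) condition is ∂L/∂y' |_{x=7} = 0, i.e. y'(7) = 0.
Compute y'(x) = A k sinh(k x) + B k cosh(k x), so
    y'(7) = A k sinh(k·7) + B k cosh(k·7) = 0
    ⇒ B = −A tanh(k·7) = 5 tanh(1·7).
Therefore the extremal is
    y(x) = −5 cosh(1 x) + 5 tanh(1·7) sinh(1 x).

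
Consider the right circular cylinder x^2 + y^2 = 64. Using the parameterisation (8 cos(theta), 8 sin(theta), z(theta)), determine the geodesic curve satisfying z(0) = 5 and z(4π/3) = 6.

Parameterise the cylinder of radius R = 8 as
    r(θ) = (8 cos θ, 8 sin θ, z(θ)).
The arc-length element is
    ds = sqrt(64 + (dz/dθ)^2) dθ,
so the Lagrangian is L = sqrt(64 + z'^2).
L depends on z' only, not on z or θ, so ∂L/∂z = 0 and
    ∂L/∂z' = z' / sqrt(64 + z'^2).
The Euler-Lagrange equation gives
    d/dθ( z' / sqrt(64 + z'^2) ) = 0,
so z' is constant. Integrating once:
    z(θ) = a θ + b,
a helix on the cylinder (a straight line when the cylinder is unrolled). The constants a, b are determined by the endpoint conditions.
With endpoint conditions z(0) = 5 and z(4π/3) = 6: from z(0) = b we get b = 5, and a·4π/3 + 5 = 6 gives a = 3/(4π), so
    z(θ) = (3/(4π)) θ + 5.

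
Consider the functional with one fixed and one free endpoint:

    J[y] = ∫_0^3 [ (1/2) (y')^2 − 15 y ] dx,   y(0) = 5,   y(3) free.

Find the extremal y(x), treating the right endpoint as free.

The Lagrangian L = (1/2) (y')^2 − 15 y gives
    ∂L/∂y = −15,   ∂L/∂y' = y'.
Euler-Lagrange: d/dx(y') − (−15) = 0, i.e. y'' + 15 = 0, so
    y(x) = −(15/2) x^2 + C1 x + C2.
Fixed left endpoint y(0) = 5 ⇒ C2 = 5.
The right endpoint x = 3 is free, so the natural (transversality) condition is ∂L/∂y' |_{x=3} = 0, i.e. y'(3) = 0.
Compute y'(x) = −15 x + C1, so y'(3) = −45 + C1 = 0 ⇒ C1 = 45.
Therefore the extremal is
    y(x) = −(15/2) x^2 + 45 x + 5.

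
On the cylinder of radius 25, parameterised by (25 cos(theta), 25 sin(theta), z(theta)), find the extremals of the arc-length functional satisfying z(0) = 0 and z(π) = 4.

Parameterise the cylinder of radius R = 25 as
    r(θ) = (25 cos θ, 25 sin θ, z(θ)).
The arc-length element is
    ds = sqrt(625 + (dz/dθ)^2) dθ,
so the Lagrangian is L = sqrt(625 + z'^2).
L depends on z' only, not on z or θ, so ∂L/∂z = 0 and
    ∂L/∂z' = z' / sqrt(625 + z'^2).
The Euler-Lagrange equation gives
    d/dθ( z' / sqrt(625 + z'^2) ) = 0,
so z' is constant. Integrating once:
    z(θ) = a θ + b,
a helix on the cylinder (a straight line when the cylinder is unrolled). The constants a, b are determined by the endpoint conditions.
With endpoint conditions z(0) = 0 and z(π) = 4: from z(0) = b we get b = 0, and a·π + 0 = 4 gives a = 4/π, so
    z(θ) = (4/π) θ.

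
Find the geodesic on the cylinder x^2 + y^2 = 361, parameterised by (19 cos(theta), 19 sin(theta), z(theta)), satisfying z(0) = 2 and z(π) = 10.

Parameterise the cylinder of radius R = 19 as
    r(θ) = (19 cos θ, 19 sin θ, z(θ)).
The arc-length element is
    ds = sqrt(361 + (dz/dθ)^2) dθ,
so the Lagrangian is L = sqrt(361 + z'^2).
L depends on z' only, not on z or θ, so ∂L/∂z = 0 and
    ∂L/∂z' = z' / sqrt(361 + z'^2).
The Euler-Lagrange equation gives
    d/dθ( z' / sqrt(361 + z'^2) ) = 0,
so z' is constant. Integrating once:
    z(θ) = a θ + b,
a helix on the cylinder (a straight line when the cylinder is unrolled). The constants a, b are determined by the endpoint conditions.
With endpoint conditions z(0) = 2 and z(π) = 10: from z(0) = b we get b = 2, and a·π + 2 = 10 gives a = 8/π, so
    z(θ) = (8/π) θ + 2.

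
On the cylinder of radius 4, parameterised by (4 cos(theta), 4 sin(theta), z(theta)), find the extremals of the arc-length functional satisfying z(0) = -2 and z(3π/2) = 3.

Parameterise the cylinder of radius R = 4 as
    r(θ) = (4 cos θ, 4 sin θ, z(θ)).
The arc-length element is
    ds = sqrt(16 + (dz/dθ)^2) dθ,
so the Lagrangian is L = sqrt(16 + z'^2).
L depends on z' only, not on z or θ, so ∂L/∂z = 0 and
    ∂L/∂z' = z' / sqrt(16 + z'^2).
The Euler-Lagrange equation gives
    d/dθ( z' / sqrt(16 + z'^2) ) = 0,
so z' is constant. Integrating once:
    z(θ) = a θ + b,
a helix on the cylinder (a straight line when the cylinder is unrolled). The constants a, b are determined by the endpoint conditions.
With endpoint conditions z(0) = -2 and z(3π/2) = 3: from z(0) = b we get b = -2, and a·3π/2 + -2 = 3 gives a = 10/(3π), so
    z(θ) = (10/(3π)) θ − 2.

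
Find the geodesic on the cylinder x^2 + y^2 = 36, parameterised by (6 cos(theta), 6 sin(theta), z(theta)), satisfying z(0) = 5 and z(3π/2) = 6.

Parameterise the cylinder of radius R = 6 as
    r(θ) = (6 cos θ, 6 sin θ, z(θ)).
The arc-length element is
    ds = sqrt(36 + (dz/dθ)^2) dθ,
so the Lagrangian is L = sqrt(36 + z'^2).
L depends on z' only, not on z or θ, so ∂L/∂z = 0 and
    ∂L/∂z' = z' / sqrt(36 + z'^2).
The Euler-Lagrange equation gives
    d/dθ( z' / sqrt(36 + z'^2) ) = 0,
so z' is constant. Integrating once:
    z(θ) = a θ + b,
a helix on the cylinder (a straight line when the cylinder is unrolled). The constants a, b are determined by the endpoint conditions.
With endpoint conditions z(0) = 5 and z(3π/2) = 6: from z(0) = b we get b = 5, and a·3π/2 + 5 = 6 gives a = 2/(3π), so
    z(θ) = (2/(3π)) θ + 5.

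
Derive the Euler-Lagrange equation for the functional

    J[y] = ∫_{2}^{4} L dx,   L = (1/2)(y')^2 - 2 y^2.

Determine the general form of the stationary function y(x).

The Lagrangian is L = (1/2)(y')^2 - 2 y^2.
∂L/∂y = -4y.
∂L/∂y' = y'.
The Euler-Lagrange equation d/dx(∂L/∂y') − ∂L/∂y = 0 becomes:
    y'' + 4 y = 0
General solution: y(x) = A sin(2x) + B cos(2x), where A and B are arbitrary constants fixed by the endpoint conditions.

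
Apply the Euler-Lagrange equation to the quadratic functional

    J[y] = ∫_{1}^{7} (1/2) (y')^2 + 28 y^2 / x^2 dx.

The Lagrangian is L = (1/2) (y')^2 + 28 y^2 / x^2.
Compute ∂L/∂y = 56y/x^2, ∂L/∂y' = y'.
The Euler-Lagrange equation d/dx(∂L/∂y') − ∂L/∂y = 0 reduces to
    y'' − 56/x^2 · y = 0  (x > 0).
Its general solution is
    y(x) = A x^8 + B x^(-7),
with A, B fixed by the endpoint conditions.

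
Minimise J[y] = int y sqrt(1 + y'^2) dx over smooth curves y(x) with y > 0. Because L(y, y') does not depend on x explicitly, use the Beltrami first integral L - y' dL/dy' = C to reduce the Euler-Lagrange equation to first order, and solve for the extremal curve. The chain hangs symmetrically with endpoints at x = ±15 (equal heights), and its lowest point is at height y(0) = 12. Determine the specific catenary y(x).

The Lagrangian L(y, y') = y sqrt(1 + y'^2) has no explicit x dependence, so the Beltrami identity applies:
    L − y' ∂L/∂y' = C.
Compute ∂L/∂y' = y · y' / sqrt(1 + y'^2). Then
    L − y' ∂L/∂y'
    = y sqrt(1 + y'^2) − y · y'^2 / sqrt(1 + y'^2)
    = y (1 + y'^2 − y'^2) / sqrt(1 + y'^2)
    = y / sqrt(1 + y'^2) = C.
Squaring gives y^2 = C^2 (1 + y'^2), i.e.
    y'^2 = y^2 / C^2 − 1.
Separating variables,
    dy / sqrt(y^2 − C^2) = dx / C,
and integrating gives arccosh(y / C) = (x − a)/C, so
    y(x) = C cosh((x − a)/C),
the catenary. The constants C and a are fixed by the two endpoint conditions (and, for the hanging-chain problem, the length constraint selects C).
Now fit the given data. The endpoints x = ±15 are symmetric at equal height, so the catenary is even about its minimum: a = 0 and y(x) = C cosh(x/C). The lowest point is y(0) = C cosh(0) = C, and we are told y(0) = 12, so C = 12. Therefore
    y(x) = 12 cosh(x/12),
and at the endpoints
    y(±15) = 12 cosh(15/12).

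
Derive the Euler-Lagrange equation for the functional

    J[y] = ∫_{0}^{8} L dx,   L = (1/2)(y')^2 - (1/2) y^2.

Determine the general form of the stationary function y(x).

The Lagrangian is L = (1/2)(y')^2 - (1/2) y^2.
∂L/∂y = -y.
∂L/∂y' = y'.
The Euler-Lagrange equation d/dx(∂L/∂y') − ∂L/∂y = 0 becomes:
    y'' + y = 0
General solution: y(x) = A sin(x) + B cos(x), where A and B are arbitrary constants fixed by the endpoint conditions.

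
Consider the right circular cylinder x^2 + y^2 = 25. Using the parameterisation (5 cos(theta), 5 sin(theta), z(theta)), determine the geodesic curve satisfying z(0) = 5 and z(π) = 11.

Parameterise the cylinder of radius R = 5 as
    r(θ) = (5 cos θ, 5 sin θ, z(θ)).
The arc-length element is
    ds = sqrt(25 + (dz/dθ)^2) dθ,
so the Lagrangian is L = sqrt(25 + z'^2).
L depends on z' only, not on z or θ, so ∂L/∂z = 0 and
    ∂L/∂z' = z' / sqrt(25 + z'^2).
The Euler-Lagrange equation gives
    d/dθ( z' / sqrt(25 + z'^2) ) = 0,
so z' is constant. Integrating once:
    z(θ) = a θ + b,
a helix on the cylinder (a straight line when the cylinder is unrolled). The constants a, b are determined by the endpoint conditions.
With endpoint conditions z(0) = 5 and z(π) = 11: from z(0) = b we get b = 5, and a·π + 5 = 11 gives a = 6/π, so
    z(θ) = (6/π) θ + 5.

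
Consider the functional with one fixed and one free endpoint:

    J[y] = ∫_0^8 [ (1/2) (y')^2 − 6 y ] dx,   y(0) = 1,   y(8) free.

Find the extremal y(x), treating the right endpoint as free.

The Lagrangian L = (1/2) (y')^2 − 6 y gives
    ∂L/∂y = −6,   ∂L/∂y' = y'.
Euler-Lagrange: d/dx(y') − (−6) = 0, i.e. y'' + 6 = 0, so
    y(x) = −(6/2) x^2 + C1 x + C2.
Fixed left endpoint y(0) = 1 ⇒ C2 = 1.
The right endpoint x = 8 is free, so the natural (transversality) condition is ∂L/∂y' |_{x=8} = 0, i.e. y'(8) = 0.
Compute y'(x) = −6 x + C1, so y'(8) = −48 + C1 = 0 ⇒ C1 = 48.
Therefore the extremal is
    y(x) = −3 x^2 + 48 x + 1.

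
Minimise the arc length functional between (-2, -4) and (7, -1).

Arc-length functional: J[y] = ∫ sqrt(1 + (y')^2) dx.
Lagrangian L = sqrt(1 + (y')^2) has no explicit y dependence, so ∂L/∂y = 0 and the Euler-Lagrange equation gives
    d/dx( y' / sqrt(1 + (y')^2) ) = 0  ⇒  y' / sqrt(1 + (y')^2) = const.
Hence y' is constant, so y(x) is affine.
Fitting the endpoints (-2, -4) and (7, -1):
    slope m = ((-1) − (-4)) / (7 − (-2)) = 1/3,
    intercept c = (-4) − m·(-2) = -10/3.
Extremal: y(x) = (1/3) x - 10/3.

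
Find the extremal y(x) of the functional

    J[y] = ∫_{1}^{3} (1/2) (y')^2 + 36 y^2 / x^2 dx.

The Lagrangian is L = (1/2) (y')^2 + 36 y^2 / x^2.
Compute ∂L/∂y = 72y/x^2, ∂L/∂y' = y'.
The Euler-Lagrange equation d/dx(∂L/∂y') − ∂L/∂y = 0 reduces to
    y'' − 72/x^2 · y = 0  (x > 0).
Its general solution is
    y(x) = A x^9 + B x^(-8),
with A, B fixed by the endpoint conditions.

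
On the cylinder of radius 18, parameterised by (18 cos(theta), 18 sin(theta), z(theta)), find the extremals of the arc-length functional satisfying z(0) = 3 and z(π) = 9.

Parameterise the cylinder of radius R = 18 as
    r(θ) = (18 cos θ, 18 sin θ, z(θ)).
The arc-length element is
    ds = sqrt(324 + (dz/dθ)^2) dθ,
so the Lagrangian is L = sqrt(324 + z'^2).
L depends on z' only, not on z or θ, so ∂L/∂z = 0 and
    ∂L/∂z' = z' / sqrt(324 + z'^2).
The Euler-Lagrange equation gives
    d/dθ( z' / sqrt(324 + z'^2) ) = 0,
so z' is constant. Integrating once:
    z(θ) = a θ + b,
a helix on the cylinder (a straight line when the cylinder is unrolled). The constants a, b are determined by the endpoint conditions.
With endpoint conditions z(0) = 3 and z(π) = 9: from z(0) = b we get b = 3, and a·π + 3 = 9 gives a = 6/π, so
    z(θ) = (6/π) θ + 3.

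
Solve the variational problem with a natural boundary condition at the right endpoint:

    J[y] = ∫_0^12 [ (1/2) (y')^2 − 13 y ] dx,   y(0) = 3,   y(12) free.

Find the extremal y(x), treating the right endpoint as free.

The Lagrangian L = (1/2) (y')^2 − 13 y gives
    ∂L/∂y = −13,   ∂L/∂y' = y'.
Euler-Lagrange: d/dx(y') − (−13) = 0, i.e. y'' + 13 = 0, so
    y(x) = −(13/2) x^2 + C1 x + C2.
Fixed left endpoint y(0) = 3 ⇒ C2 = 3.
The right endpoint x = 12 is free, so the natural (transversality) condition is ∂L/∂y' |_{x=12} = 0, i.e. y'(12) = 0.
Compute y'(x) = −13 x + C1, so y'(12) = −156 + C1 = 0 ⇒ C1 = 156.
Therefore the extremal is
    y(x) = −(13/2) x^2 + 156 x + 3.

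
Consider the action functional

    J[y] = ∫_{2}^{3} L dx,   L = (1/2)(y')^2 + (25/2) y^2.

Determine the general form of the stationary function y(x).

The Lagrangian is L = (1/2)(y')^2 + (25/2) y^2.
∂L/∂y = 25y.
∂L/∂y' = y'.
The Euler-Lagrange equation d/dx(∂L/∂y') − ∂L/∂y = 0 becomes:
    y'' - 25 y = 0
General solution: y(x) = A e^(5x) + B e^(-5x), where A and B are arbitrary constants fixed by the endpoint conditions.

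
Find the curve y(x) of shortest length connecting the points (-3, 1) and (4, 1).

Arc-length functional: J[y] = ∫ sqrt(1 + (y')^2) dx.
Lagrangian L = sqrt(1 + (y')^2) has no explicit y dependence, so ∂L/∂y = 0 and the Euler-Lagrange equation gives
    d/dx( y' / sqrt(1 + (y')^2) ) = 0  ⇒  y' / sqrt(1 + (y')^2) = const.
Hence y' is constant, so y(x) is affine.
Fitting the endpoints (-3, 1) and (4, 1):
    slope m = (1 − 1) / (4 − (-3)) = 0,
    intercept c = 1 − m·(-3) = 1.
Extremal: y(x) = 1.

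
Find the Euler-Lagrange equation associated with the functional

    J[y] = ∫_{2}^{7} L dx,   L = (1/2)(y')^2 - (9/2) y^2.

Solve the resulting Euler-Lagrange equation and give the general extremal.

The Lagrangian is L = (1/2)(y')^2 - (9/2) y^2.
∂L/∂y = -9y.
∂L/∂y' = y'.
The Euler-Lagrange equation d/dx(∂L/∂y') − ∂L/∂y = 0 becomes:
    y'' + 9 y = 0
General solution: y(x) = A sin(3x) + B cos(3x), where A and B are arbitrary constants fixed by the endpoint conditions.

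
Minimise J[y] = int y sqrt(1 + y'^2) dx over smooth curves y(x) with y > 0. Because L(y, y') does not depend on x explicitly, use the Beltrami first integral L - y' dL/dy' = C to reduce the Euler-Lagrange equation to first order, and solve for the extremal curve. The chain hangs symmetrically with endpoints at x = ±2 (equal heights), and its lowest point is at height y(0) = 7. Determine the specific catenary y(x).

The Lagrangian L(y, y') = y sqrt(1 + y'^2) has no explicit x dependence, so the Beltrami identity applies:
    L − y' ∂L/∂y' = C.
Compute ∂L/∂y' = y · y' / sqrt(1 + y'^2). Then
    L − y' ∂L/∂y'
    = y sqrt(1 + y'^2) − y · y'^2 / sqrt(1 + y'^2)
    = y (1 + y'^2 − y'^2) / sqrt(1 + y'^2)
    = y / sqrt(1 + y'^2) = C.
Squaring gives y^2 = C^2 (1 + y'^2), i.e.
    y'^2 = y^2 / C^2 − 1.
Separating variables,
    dy / sqrt(y^2 − C^2) = dx / C,
and integrating gives arccosh(y / C) = (x − a)/C, so
    y(x) = C cosh((x − a)/C),
the catenary. The constants C and a are fixed by the two endpoint conditions (and, for the hanging-chain problem, the length constraint selects C).
Now fit the given data. The endpoints x = ±2 are symmetric at equal height, so the catenary is even about its minimum: a = 0 and y(x) = C cosh(x/C). The lowest point is y(0) = C cosh(0) = C, and we are told y(0) = 7, so C = 7. Therefore
    y(x) = 7 cosh(x/7),
and at the endpoints
    y(±2) = 7 cosh(2/7).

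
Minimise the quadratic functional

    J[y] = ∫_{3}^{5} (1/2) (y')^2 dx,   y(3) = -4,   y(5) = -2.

The Lagrangian is L = (1/2) (y')^2.
Compute ∂L/∂y = 0, ∂L/∂y' = y'.
The Euler-Lagrange equation d/dx(∂L/∂y') − ∂L/∂y = 0 reduces to
    y'' = 0.
Its general solution is
    y(x) = A x + B,
with A, B fixed by the endpoint conditions.
Applying the endpoint conditions y(3) = -4 and y(5) = -2: solve A·3 + B = -4 and A·5 + B = -2. Subtracting gives A(5 − 3) = -2 − -4, so A = 1, and B = -4 − A·3 = -7. Therefore
    y(x) = x - 7.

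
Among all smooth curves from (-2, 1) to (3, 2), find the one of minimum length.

Arc-length functional: J[y] = ∫ sqrt(1 + (y')^2) dx.
Lagrangian L = sqrt(1 + (y')^2) has no explicit y dependence, so ∂L/∂y = 0 and the Euler-Lagrange equation gives
    d/dx( y' / sqrt(1 + (y')^2) ) = 0  ⇒  y' / sqrt(1 + (y')^2) = const.
Hence y' is constant, so y(x) is affine.
Fitting the endpoints (-2, 1) and (3, 2):
    slope m = (2 − 1) / (3 − (-2)) = 1/5,
    intercept c = 1 − m·(-2) = 7/5.
Extremal: y(x) = (1/5) x + 7/5.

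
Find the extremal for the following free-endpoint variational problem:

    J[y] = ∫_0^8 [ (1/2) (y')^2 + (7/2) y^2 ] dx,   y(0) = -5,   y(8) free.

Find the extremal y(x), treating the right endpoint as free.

The Lagrangian L = (1/2) (y')^2 + (7/2) y^2 gives
    ∂L/∂y = 7 y,   ∂L/∂y' = y'.
Euler-Lagrange: y'' − 7 y = 0.
With k = sqrt(7), the general solution is
    y(x) = A cosh(sqrt(7) x) + B sinh(sqrt(7) x).
Fixed left endpoint y(0) = -5 ⇒ A = -5.
The right endpoint x = 8 is free, so the natural (transversality) condition is ∂L/∂y' |_{x=8} = 0, i.e. y'(8) = 0.
Compute y'(x) = A k sinh(k x) + B k cosh(k x), so
    y'(8) = A k sinh(k·8) + B k cosh(k·8) = 0
    ⇒ B = −A tanh(k·8) = 5 tanh(sqrt(7)·8).
Therefore the extremal is
    y(x) = −5 cosh(sqrt(7) x) + 5 tanh(sqrt(7)·8) sinh(sqrt(7) x).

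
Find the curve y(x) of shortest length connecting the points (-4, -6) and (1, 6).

Arc-length functional: J[y] = ∫ sqrt(1 + (y')^2) dx.
Lagrangian L = sqrt(1 + (y')^2) has no explicit y dependence, so ∂L/∂y = 0 and the Euler-Lagrange equation gives
    d/dx( y' / sqrt(1 + (y')^2) ) = 0  ⇒  y' / sqrt(1 + (y')^2) = const.
Hence y' is constant, so y(x) is affine.
Fitting the endpoints (-4, -6) and (1, 6):
    slope m = (6 − (-6)) / (1 − (-4)) = 12/5,
    intercept c = (-6) − m·(-4) = 18/5.
Extremal: y(x) = (12/5) x + 18/5.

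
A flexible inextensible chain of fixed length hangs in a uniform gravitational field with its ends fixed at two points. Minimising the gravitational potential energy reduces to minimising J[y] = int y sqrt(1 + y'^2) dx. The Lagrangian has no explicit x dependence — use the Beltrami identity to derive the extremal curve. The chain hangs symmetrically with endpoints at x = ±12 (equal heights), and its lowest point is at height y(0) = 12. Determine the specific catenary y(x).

The Lagrangian L(y, y') = y sqrt(1 + y'^2) has no explicit x dependence, so the Beltrami identity applies:
    L − y' ∂L/∂y' = C.
Compute ∂L/∂y' = y · y' / sqrt(1 + y'^2). Then
    L − y' ∂L/∂y'
    = y sqrt(1 + y'^2) − y · y'^2 / sqrt(1 + y'^2)
    = y (1 + y'^2 − y'^2) / sqrt(1 + y'^2)
    = y / sqrt(1 + y'^2) = C.
Squaring gives y^2 = C^2 (1 + y'^2), i.e.
    y'^2 = y^2 / C^2 − 1.
Separating variables,
    dy / sqrt(y^2 − C^2) = dx / C,
and integrating gives arccosh(y / C) = (x − a)/C, so
    y(x) = C cosh((x − a)/C),
the catenary. The constants C and a are fixed by the two endpoint conditions (and, for the hanging-chain problem, the length constraint selects C).
Now fit the given data. The endpoints x = ±12 are symmetric at equal height, so the catenary is even about its minimum: a = 0 and y(x) = C cosh(x/C). The lowest point is y(0) = C cosh(0) = C, and we are told y(0) = 12, so C = 12. Therefore
    y(x) = 12 cosh(x/12),
and at the endpoints
    y(±12) = 12 cosh(12/12).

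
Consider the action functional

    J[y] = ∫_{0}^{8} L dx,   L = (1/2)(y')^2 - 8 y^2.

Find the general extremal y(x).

The Lagrangian is L = (1/2)(y')^2 - 8 y^2.
∂L/∂y = -16y.
∂L/∂y' = y'.
The Euler-Lagrange equation d/dx(∂L/∂y') − ∂L/∂y = 0 becomes:
    y'' + 16 y = 0
General solution: y(x) = A sin(4x) + B cos(4x), where A and B are arbitrary constants fixed by the endpoint conditions.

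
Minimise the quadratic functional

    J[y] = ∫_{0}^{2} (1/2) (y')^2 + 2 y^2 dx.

The Lagrangian is L = (1/2) (y')^2 + 2 y^2.
Compute ∂L/∂y = 4y, ∂L/∂y' = y'.
The Euler-Lagrange equation d/dx(∂L/∂y') − ∂L/∂y = 0 reduces to
    y'' − 4 y = 0.
Its general solution is
    y(x) = A e^(2x) + B e^(−2x),
with A, B fixed by the endpoint conditions.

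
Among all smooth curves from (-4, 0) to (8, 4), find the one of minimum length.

Arc-length functional: J[y] = ∫ sqrt(1 + (y')^2) dx.
Lagrangian L = sqrt(1 + (y')^2) has no explicit y dependence, so ∂L/∂y = 0 and the Euler-Lagrange equation gives
    d/dx( y' / sqrt(1 + (y')^2) ) = 0  ⇒  y' / sqrt(1 + (y')^2) = const.
Hence y' is constant, so y(x) is affine.
Fitting the endpoints (-4, 0) and (8, 4):
    slope m = (4 − 0) / (8 − (-4)) = 1/3,
    intercept c = 0 − m·(-4) = 4/3.
Extremal: y(x) = (1/3) x + 4/3.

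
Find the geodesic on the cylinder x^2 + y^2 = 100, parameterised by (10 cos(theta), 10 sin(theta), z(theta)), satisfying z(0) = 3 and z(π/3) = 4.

Parameterise the cylinder of radius R = 10 as
    r(θ) = (10 cos θ, 10 sin θ, z(θ)).
The arc-length element is
    ds = sqrt(100 + (dz/dθ)^2) dθ,
so the Lagrangian is L = sqrt(100 + z'^2).
L depends on z' only, not on z or θ, so ∂L/∂z = 0 and
    ∂L/∂z' = z' / sqrt(100 + z'^2).
The Euler-Lagrange equation gives
    d/dθ( z' / sqrt(100 + z'^2) ) = 0,
so z' is constant. Integrating once:
    z(θ) = a θ + b,
a helix on the cylinder (a straight line when the cylinder is unrolled). The constants a, b are determined by the endpoint conditions.
With endpoint conditions z(0) = 3 and z(π/3) = 4: from z(0) = b we get b = 3, and a·π/3 + 3 = 4 gives a = 3/π, so
    z(θ) = (3/π) θ + 3.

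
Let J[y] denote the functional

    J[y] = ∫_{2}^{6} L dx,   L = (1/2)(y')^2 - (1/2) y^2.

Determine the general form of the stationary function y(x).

The Lagrangian is L = (1/2)(y')^2 - (1/2) y^2.
∂L/∂y = -y.
∂L/∂y' = y'.
The Euler-Lagrange equation d/dx(∂L/∂y') − ∂L/∂y = 0 becomes:
    y'' + y = 0
General solution: y(x) = A sin(x) + B cos(x), where A and B are arbitrary constants fixed by the endpoint conditions.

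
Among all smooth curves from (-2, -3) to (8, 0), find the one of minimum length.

Arc-length functional: J[y] = ∫ sqrt(1 + (y')^2) dx.
Lagrangian L = sqrt(1 + (y')^2) has no explicit y dependence, so ∂L/∂y = 0 and the Euler-Lagrange equation gives
    d/dx( y' / sqrt(1 + (y')^2) ) = 0  ⇒  y' / sqrt(1 + (y')^2) = const.
Hence y' is constant, so y(x) is affine.
Fitting the endpoints (-2, -3) and (8, 0):
    slope m = (0 − (-3)) / (8 − (-2)) = 3/10,
    intercept c = (-3) − m·(-2) = -12/5.
Extremal: y(x) = (3/10) x - 12/5.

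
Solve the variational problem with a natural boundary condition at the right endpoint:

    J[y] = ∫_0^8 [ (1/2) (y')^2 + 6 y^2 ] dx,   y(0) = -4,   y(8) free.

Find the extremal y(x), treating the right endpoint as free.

The Lagrangian L = (1/2) (y')^2 + 6 y^2 gives
    ∂L/∂y = 12 y,   ∂L/∂y' = y'.
Euler-Lagrange: y'' − 12 y = 0.
With k = sqrt(12), the general solution is
    y(x) = A cosh(sqrt(12) x) + B sinh(sqrt(12) x).
Fixed left endpoint y(0) = -4 ⇒ A = -4.
The right endpoint x = 8 is free, so the natural (transversality) condition is ∂L/∂y' |_{x=8} = 0, i.e. y'(8) = 0.
Compute y'(x) = A k sinh(k x) + B k cosh(k x), so
    y'(8) = A k sinh(k·8) + B k cosh(k·8) = 0
    ⇒ B = −A tanh(k·8) = 4 tanh(sqrt(12)·8).
Therefore the extremal is
    y(x) = −4 cosh(sqrt(12) x) + 4 tanh(sqrt(12)·8) sinh(sqrt(12) x).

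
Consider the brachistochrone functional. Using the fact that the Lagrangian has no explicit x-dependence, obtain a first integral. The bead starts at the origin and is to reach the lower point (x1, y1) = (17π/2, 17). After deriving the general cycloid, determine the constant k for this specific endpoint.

The Lagrangian L = sqrt((1 + y'^2) / y) has no explicit x dependence, so the Beltrami identity applies:
    L − y' ∂L/∂y' = C.
Compute ∂L/∂y' = y' / sqrt(y (1 + y'^2)).
Substitute:
    sqrt((1 + y'^2)/y) − y'·y' / sqrt(y (1 + y'^2))
    = (1 + y'^2) / sqrt(y (1 + y'^2)) − y'^2 / sqrt(y (1 + y'^2))
    = 1 / sqrt(y (1 + y'^2)) = C.
Squaring and rearranging gives the first integral
    y (1 + y'^2) = 1/C^2 =: k   (constant).
Solving this first-order ODE by the substitution
    y = (k/2)(1 − cos θ)
yields the cycloid parameterisation
    x(θ) = (k/2)(θ − sin θ),   y(θ) = (k/2)(1 − cos θ).
The constant k is fixed by the endpoint condition.
Now fit the given lower endpoint (x1, y1) = (17π/2, 17). At the bottom of the first arch (θ = π), the parametric equations give
    y(π) = (k/2)(1 − cos π) = k,
    x(π) = (k/2)(π − sin π) = kπ/2.
Matching y(π) = 17 gives k = 17, consistent with x(π) = 17π/2. Therefore the specific cycloid is
    x(θ) = (17/2)(θ − sin θ),   y(θ) = (17/2)(1 − cos θ).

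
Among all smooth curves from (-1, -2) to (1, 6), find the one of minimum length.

Arc-length functional: J[y] = ∫ sqrt(1 + (y')^2) dx.
Lagrangian L = sqrt(1 + (y')^2) has no explicit y dependence, so ∂L/∂y = 0 and the Euler-Lagrange equation gives
    d/dx( y' / sqrt(1 + (y')^2) ) = 0  ⇒  y' / sqrt(1 + (y')^2) = const.
Hence y' is constant, so y(x) is affine.
Fitting the endpoints (-1, -2) and (1, 6):
    slope m = (6 − (-2)) / (1 − (-1)) = 4,
    intercept c = (-2) − m·(-1) = 2.
Extremal: y(x) = 4 x + 2.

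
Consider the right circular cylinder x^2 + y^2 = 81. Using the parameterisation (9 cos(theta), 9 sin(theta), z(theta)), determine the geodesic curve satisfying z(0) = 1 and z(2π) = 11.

Parameterise the cylinder of radius R = 9 as
    r(θ) = (9 cos θ, 9 sin θ, z(θ)).
The arc-length element is
    ds = sqrt(81 + (dz/dθ)^2) dθ,
so the Lagrangian is L = sqrt(81 + z'^2).
L depends on z' only, not on z or θ, so ∂L/∂z = 0 and
    ∂L/∂z' = z' / sqrt(81 + z'^2).
The Euler-Lagrange equation gives
    d/dθ( z' / sqrt(81 + z'^2) ) = 0,
so z' is constant. Integrating once:
    z(θ) = a θ + b,
a helix on the cylinder (a straight line when the cylinder is unrolled). The constants a, b are determined by the endpoint conditions.
With endpoint conditions z(0) = 1 and z(2π) = 11: from z(0) = b we get b = 1, and a·2π + 1 = 11 gives a = 5/π, so
    z(θ) = (5/π) θ + 1.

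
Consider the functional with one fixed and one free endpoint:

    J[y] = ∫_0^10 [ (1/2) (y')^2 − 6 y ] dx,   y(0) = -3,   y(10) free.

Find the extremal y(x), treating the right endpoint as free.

The Lagrangian L = (1/2) (y')^2 − 6 y gives
    ∂L/∂y = −6,   ∂L/∂y' = y'.
Euler-Lagrange: d/dx(y') − (−6) = 0, i.e. y'' + 6 = 0, so
    y(x) = −(6/2) x^2 + C1 x + C2.
Fixed left endpoint y(0) = -3 ⇒ C2 = -3.
The right endpoint x = 10 is free, so the natural (transversality) condition is ∂L/∂y' |_{x=10} = 0, i.e. y'(10) = 0.
Compute y'(x) = −6 x + C1, so y'(10) = −60 + C1 = 0 ⇒ C1 = 60.
Therefore the extremal is
    y(x) = −3 x^2 + 60 x − 3.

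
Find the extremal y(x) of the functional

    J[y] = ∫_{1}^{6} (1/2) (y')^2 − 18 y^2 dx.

The Lagrangian is L = (1/2) (y')^2 − 18 y^2.
Compute ∂L/∂y = -36y, ∂L/∂y' = y'.
The Euler-Lagrange equation d/dx(∂L/∂y') − ∂L/∂y = 0 reduces to
    y'' + 36 y = 0.
Its general solution is
    y(x) = A sin(6x) + B cos(6x),
with A, B fixed by the endpoint conditions.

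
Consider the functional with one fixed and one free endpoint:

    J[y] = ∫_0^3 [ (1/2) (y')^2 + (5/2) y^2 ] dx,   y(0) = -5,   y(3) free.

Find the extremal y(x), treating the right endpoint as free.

The Lagrangian L = (1/2) (y')^2 + (5/2) y^2 gives
    ∂L/∂y = 5 y,   ∂L/∂y' = y'.
Euler-Lagrange: y'' − 5 y = 0.
With k = sqrt(5), the general solution is
    y(x) = A cosh(sqrt(5) x) + B sinh(sqrt(5) x).
Fixed left endpoint y(0) = -5 ⇒ A = -5.
The right endpoint x = 3 is free, so the natural (transversality) condition is ∂L/∂y' |_{x=3} = 0, i.e. y'(3) = 0.
Compute y'(x) = A k sinh(k x) + B k cosh(k x), so
    y'(3) = A k sinh(k·3) + B k cosh(k·3) = 0
    ⇒ B = −A tanh(k·3) = 5 tanh(sqrt(5)·3).
Therefore the extremal is
    y(x) = −5 cosh(sqrt(5) x) + 5 tanh(sqrt(5)·3) sinh(sqrt(5) x).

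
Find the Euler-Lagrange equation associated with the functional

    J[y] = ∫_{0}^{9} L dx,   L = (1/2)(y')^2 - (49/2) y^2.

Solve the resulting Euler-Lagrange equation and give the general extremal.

The Lagrangian is L = (1/2)(y')^2 - (49/2) y^2.
∂L/∂y = -49y.
∂L/∂y' = y'.
The Euler-Lagrange equation d/dx(∂L/∂y') − ∂L/∂y = 0 becomes:
    y'' + 49 y = 0
General solution: y(x) = A sin(7x) + B cos(7x), where A and B are arbitrary constants fixed by the endpoint conditions.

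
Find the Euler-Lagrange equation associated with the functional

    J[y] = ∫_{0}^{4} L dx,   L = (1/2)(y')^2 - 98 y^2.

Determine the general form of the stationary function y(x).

The Lagrangian is L = (1/2)(y')^2 - 98 y^2.
∂L/∂y = -196y.
∂L/∂y' = y'.
The Euler-Lagrange equation d/dx(∂L/∂y') − ∂L/∂y = 0 becomes:
    y'' + 196 y = 0
General solution: y(x) = A sin(14x) + B cos(14x), where A and B are arbitrary constants fixed by the endpoint conditions.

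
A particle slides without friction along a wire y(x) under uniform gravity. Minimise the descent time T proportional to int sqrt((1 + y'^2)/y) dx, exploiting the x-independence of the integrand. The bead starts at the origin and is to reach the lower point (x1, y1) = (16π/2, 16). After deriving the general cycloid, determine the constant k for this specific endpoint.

The Lagrangian L = sqrt((1 + y'^2) / y) has no explicit x dependence, so the Beltrami identity applies:
    L − y' ∂L/∂y' = C.
Compute ∂L/∂y' = y' / sqrt(y (1 + y'^2)).
Substitute:
    sqrt((1 + y'^2)/y) − y'·y' / sqrt(y (1 + y'^2))
    = (1 + y'^2) / sqrt(y (1 + y'^2)) − y'^2 / sqrt(y (1 + y'^2))
    = 1 / sqrt(y (1 + y'^2)) = C.
Squaring and rearranging gives the first integral
    y (1 + y'^2) = 1/C^2 =: k   (constant).
Solving this first-order ODE by the substitution
    y = (k/2)(1 − cos θ)
yields the cycloid parameterisation
    x(θ) = (k/2)(θ − sin θ),   y(θ) = (k/2)(1 − cos θ).
The constant k is fixed by the endpoint condition.
Now fit the given lower endpoint (x1, y1) = (16π/2, 16). At the bottom of the first arch (θ = π), the parametric equations give
    y(π) = (k/2)(1 − cos π) = k,
    x(π) = (k/2)(π − sin π) = kπ/2.
Matching y(π) = 16 gives k = 16, consistent with x(π) = 16π/2. Therefore the specific cycloid is
    x(θ) = (16/2)(θ − sin θ),   y(θ) = (16/2)(1 − cos θ).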